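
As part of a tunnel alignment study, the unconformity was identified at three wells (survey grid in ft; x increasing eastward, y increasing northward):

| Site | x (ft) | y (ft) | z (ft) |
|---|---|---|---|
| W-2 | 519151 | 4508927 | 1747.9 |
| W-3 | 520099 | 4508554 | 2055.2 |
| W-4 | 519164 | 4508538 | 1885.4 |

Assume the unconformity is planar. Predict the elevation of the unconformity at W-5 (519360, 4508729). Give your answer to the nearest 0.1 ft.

1855.8 ft

Let the plane be z = a·x + b·y + c.
W-3−W-2: 948a − 373b = 307.3;  W-4−W-2: 13a − 389b = 137.5.
Solving gives a = 0.187545717, b = −0.347202842.
Then c = 1747.9 − a·519151 − b·4508927 = 1469895.62.
At (519360, 4508729): z = 97403.7 − 1565443.5 + 1469895.62 = 1855.8 ft.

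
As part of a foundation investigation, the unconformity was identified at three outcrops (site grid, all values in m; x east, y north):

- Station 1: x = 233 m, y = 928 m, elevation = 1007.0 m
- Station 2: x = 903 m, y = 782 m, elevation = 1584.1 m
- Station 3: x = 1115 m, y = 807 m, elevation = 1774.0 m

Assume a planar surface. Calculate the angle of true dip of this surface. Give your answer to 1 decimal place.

Two edge vectors: Station 1→Station 2 = (670, -146, 577.1), Station 1→Station 3 = (882, -121, 767).
Normal n = (Station 1→Station 2) × (Station 1→Station 3) = (-42152.9, -4887.8, 47702).
So ∂z/∂x = −n_x/n_z = 0.88367 and ∂z/∂y = −n_y/n_z = 0.10247.
Gradient magnitude |∇z| = √(a² + b²) = √(0.78088 + 0.01050) = 0.88959.
True dip = arctan(0.88959) = 41.7°, dipping toward W (azimuth ≈ 263°).

41.7°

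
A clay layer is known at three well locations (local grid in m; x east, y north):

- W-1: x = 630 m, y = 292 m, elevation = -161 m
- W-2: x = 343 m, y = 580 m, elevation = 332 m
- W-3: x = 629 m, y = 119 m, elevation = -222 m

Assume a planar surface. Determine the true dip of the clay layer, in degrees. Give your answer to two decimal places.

Two edge vectors: W-1→W-2 = (-287, 288, 493), W-1→W-3 = (-1, -173, -61).
Normal n = (W-1→W-2) × (W-1→W-3) = (67721, -18000, 49939).
So ∂z/∂x = −n_x/n_z = −1.35607 and ∂z/∂y = −n_y/n_z = 0.36044.
Gradient magnitude |∇z| = √(a² + b²) = √(1.83894 + 0.12992) = 1.40316.
True dip = arctan(1.40316) = 54.52°, dipping toward ESE (azimuth ≈ 105°).

54.52°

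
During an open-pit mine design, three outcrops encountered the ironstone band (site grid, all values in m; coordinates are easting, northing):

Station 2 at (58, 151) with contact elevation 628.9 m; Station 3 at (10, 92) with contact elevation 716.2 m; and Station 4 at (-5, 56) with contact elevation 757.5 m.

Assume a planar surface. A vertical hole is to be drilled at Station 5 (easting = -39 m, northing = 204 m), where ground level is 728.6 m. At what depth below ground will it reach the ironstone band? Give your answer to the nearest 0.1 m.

Let the plane be z = a·easting + b·northing + c.
Station 3−Station 2: −48a − 59b = 87.3;  Station 4−Station 2: −63a − 95b = 128.6.
Solving gives a = −0.83760, b = −0.79822.
Then c = 628.9 − a·58 − b·151 = 798.01.
At (-39, 204): z_contact = 32.67 − 162.84 + 798.01 = 667.84 m.
Depth below ground = 728.6 − 667.84 = 60.8 m.

60.8 m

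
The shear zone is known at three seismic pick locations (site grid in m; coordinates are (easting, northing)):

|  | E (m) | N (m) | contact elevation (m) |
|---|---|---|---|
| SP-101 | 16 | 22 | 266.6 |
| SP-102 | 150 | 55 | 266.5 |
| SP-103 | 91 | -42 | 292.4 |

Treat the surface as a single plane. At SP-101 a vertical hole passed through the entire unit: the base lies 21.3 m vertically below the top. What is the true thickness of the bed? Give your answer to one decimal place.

Two edge vectors: SP-101→SP-102 = (134, 33, -0.1), SP-101→SP-103 = (75, -64, 25.8).
Normal n = (SP-101→SP-102) × (SP-101→SP-103) = (845, -3464.7, -11051).
So ∂z/∂E = −n_x/n_z = 0.07646 and ∂z/∂N = −n_y/n_z = −0.31352.
|∇z| = √(a²+b²) = 0.32271, so dip δ = arctan(0.32271) = 17.89°.
True thickness = vertical thickness × cos δ = 21.3 × cos 17.89° = 20.3 m.

20.3 m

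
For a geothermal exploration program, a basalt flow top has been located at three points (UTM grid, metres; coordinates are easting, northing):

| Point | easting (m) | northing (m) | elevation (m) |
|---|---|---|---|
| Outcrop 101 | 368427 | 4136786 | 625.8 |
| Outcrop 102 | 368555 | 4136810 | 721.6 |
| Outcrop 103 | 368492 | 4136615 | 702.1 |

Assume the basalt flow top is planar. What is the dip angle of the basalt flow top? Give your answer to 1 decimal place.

38.4°

Two edge vectors: Outcrop 101→Outcrop 102 = (128, 24, 95.8), Outcrop 101→Outcrop 103 = (65, -171, 76.3).
Normal n = (Outcrop 101→Outcrop 102) × (Outcrop 101→Outcrop 103) = (18213, -3539.4, -23448).
So ∂z/∂easting = −n_x/n_z = 0.77674 and ∂z/∂northing = −n_y/n_z = −0.15095.
Gradient magnitude |∇z| = √(a² + b²) = √(0.60333 + 0.02278) = 0.79127.
True dip = arctan(0.79127) = 38.4°, dipping toward W (azimuth ≈ 281°).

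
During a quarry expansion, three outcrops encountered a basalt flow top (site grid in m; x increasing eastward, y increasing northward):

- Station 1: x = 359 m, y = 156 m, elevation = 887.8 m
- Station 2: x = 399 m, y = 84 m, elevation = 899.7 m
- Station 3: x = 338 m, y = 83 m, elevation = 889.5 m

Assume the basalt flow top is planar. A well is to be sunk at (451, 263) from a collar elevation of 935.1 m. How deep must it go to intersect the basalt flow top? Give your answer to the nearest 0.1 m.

39.5 m

Two edge vectors: Station 1→Station 2 = (40, -72, 11.9), Station 1→Station 3 = (-21, -73, 1.7).
Normal n = (Station 1→Station 2) × (Station 1→Station 3) = (746.3, -317.9, -4432).
So ∂z/∂x = −n_x/n_z = 0.16839 and ∂z/∂y = −n_y/n_z = −0.07173.
Intercept c from Station 1: 887.8 − 60.45 + 11.19 = 838.54.
At (451, 263): z_contact = 75.94 − 18.86 + 838.54 = 895.62 m.
Depth below ground = 935.1 − 895.62 = 39.5 m.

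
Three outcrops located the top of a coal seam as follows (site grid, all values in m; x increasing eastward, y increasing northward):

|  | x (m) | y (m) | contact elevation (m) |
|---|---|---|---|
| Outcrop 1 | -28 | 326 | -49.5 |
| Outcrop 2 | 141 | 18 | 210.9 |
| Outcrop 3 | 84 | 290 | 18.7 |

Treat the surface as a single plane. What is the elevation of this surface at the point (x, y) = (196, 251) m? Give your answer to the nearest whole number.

Let the plane be z = a·x + b·y + c.
Outcrop 2−Outcrop 1: 169a − 308b = 260.4;  Outcrop 3−Outcrop 1: 112a − 36b = 68.2.
Solving gives a = 0.40938, b = −0.62083.
Then c = -49.5 − a·-28 − b·326 = 164.35.
At (196, 251): z = 80.2 − 155.8 + 164.35 = 88.8 m.

89 m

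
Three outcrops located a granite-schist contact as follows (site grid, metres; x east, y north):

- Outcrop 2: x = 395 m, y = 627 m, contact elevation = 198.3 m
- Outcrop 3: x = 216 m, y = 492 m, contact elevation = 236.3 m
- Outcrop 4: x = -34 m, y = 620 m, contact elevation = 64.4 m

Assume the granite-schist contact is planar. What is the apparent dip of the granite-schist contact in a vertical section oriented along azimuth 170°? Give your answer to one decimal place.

Two edge vectors: Outcrop 2→Outcrop 3 = (-179, -135, 38), Outcrop 2→Outcrop 4 = (-429, -7, -133.9).
Normal n = (Outcrop 2→Outcrop 3) × (Outcrop 2→Outcrop 4) = (18342.5, -40270.1, -56662).
So ∂z/∂x = −n_x/n_z = 0.32372 and ∂z/∂y = −n_y/n_z = −0.71071.
Unit vector along 170° is (sin 170°, cos 170°) = (0.1736, -0.9848).
Slope in that direction = a·(0.1736) + b·(-0.9848) = 0.75612.
Apparent dip = arctan|0.75612| = 37.1° (true dip is 38.0°, so apparent ≤ true as expected).

37.1°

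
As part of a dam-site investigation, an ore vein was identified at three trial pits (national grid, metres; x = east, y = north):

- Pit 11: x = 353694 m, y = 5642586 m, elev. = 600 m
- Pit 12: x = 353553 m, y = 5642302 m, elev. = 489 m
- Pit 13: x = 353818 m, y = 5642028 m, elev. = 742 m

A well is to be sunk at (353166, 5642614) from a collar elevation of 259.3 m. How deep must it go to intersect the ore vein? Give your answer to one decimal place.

Let the plane be z = a·x + b·y + c.
Pit 12−Pit 11: −141a − 284b = −111;  Pit 13−Pit 11: 124a − 558b = 142.
Solving gives a = 0.897905070, b = −0.054945827.
Then c = 600 − a·353694 − b·5642586 = −6947.08.
At (353166, 5642614): z_contact = 317109.54 − 310038.09 − 6947.08 = 124.37 m.
Depth below ground = 259.3 − 124.37 = 134.9 m.

134.9 m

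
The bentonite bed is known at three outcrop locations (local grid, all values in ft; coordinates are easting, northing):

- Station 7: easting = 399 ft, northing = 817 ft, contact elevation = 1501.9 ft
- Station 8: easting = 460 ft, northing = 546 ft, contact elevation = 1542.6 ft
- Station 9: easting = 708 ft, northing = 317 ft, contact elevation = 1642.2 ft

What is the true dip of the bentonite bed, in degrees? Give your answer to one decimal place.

Two edge vectors: Station 7→Station 8 = (61, -271, 40.7), Station 7→Station 9 = (309, -500, 140.3).
Normal n = (Station 7→Station 8) × (Station 7→Station 9) = (-17671.3, 4018, 53239).
So ∂z/∂easting = −n_x/n_z = 0.33192 and ∂z/∂northing = −n_y/n_z = −0.07547.
Gradient magnitude |∇z| = √(a² + b²) = √(0.11017 + 0.00570) = 0.34040.
True dip = arctan(0.34040) = 18.8°, dipping toward WNW (azimuth ≈ 283°).

18.8°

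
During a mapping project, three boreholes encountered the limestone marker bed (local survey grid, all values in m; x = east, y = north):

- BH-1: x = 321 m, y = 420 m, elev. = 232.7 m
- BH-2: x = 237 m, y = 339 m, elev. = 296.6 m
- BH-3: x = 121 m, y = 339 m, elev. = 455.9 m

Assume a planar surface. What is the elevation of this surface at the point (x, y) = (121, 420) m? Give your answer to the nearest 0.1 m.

507.4 m

Two edge vectors: BH-1→BH-2 = (-84, -81, 63.9), BH-1→BH-3 = (-200, -81, 223.2).
Normal n = (BH-1→BH-2) × (BH-1→BH-3) = (-12903.3, 5968.8, -9396).
So ∂z/∂x = −n_x/n_z = −1.37328 and ∂z/∂y = −n_y/n_z = 0.63525.
Intercept c from BH-1: 232.7 + 440.82 − 266.80 = 406.72.
At (121, 420): z = −166.2 + 266.8 + 406.72 = 507.4 m.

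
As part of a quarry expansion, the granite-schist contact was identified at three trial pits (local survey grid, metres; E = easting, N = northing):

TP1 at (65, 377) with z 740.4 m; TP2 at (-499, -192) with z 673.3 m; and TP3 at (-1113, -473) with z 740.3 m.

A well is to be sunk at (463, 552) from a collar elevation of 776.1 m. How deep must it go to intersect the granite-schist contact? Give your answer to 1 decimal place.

82.1 m

Let the plane be z = a·E + b·N + c.
TP2−TP1: −564a − 569b = −67.1;  TP3−TP1: −1178a − 850b = −0.1.
Solving gives a = −0.298499, b = 0.413802.
Then c = 740.4 − a·65 − b·377 = 603.80.
At (463, 552): z_contact = −138.21 + 228.42 + 603.80 = 694.01 m.
Depth below ground = 776.1 − 694.01 = 82.1 m.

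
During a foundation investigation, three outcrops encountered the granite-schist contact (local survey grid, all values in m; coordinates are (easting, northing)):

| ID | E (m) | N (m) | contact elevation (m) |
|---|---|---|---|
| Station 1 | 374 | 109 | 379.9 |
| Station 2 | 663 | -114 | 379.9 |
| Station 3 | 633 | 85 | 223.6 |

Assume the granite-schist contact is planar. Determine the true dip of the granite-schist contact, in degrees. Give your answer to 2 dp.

48.31°

Let the plane be z = a·E + b·N + c.
Station 2−Station 1: 289a − 223b = 0;  Station 3−Station 1: 259a − 24b = −156.3.
Solving gives a = −0.68584, b = −0.88882.
Gradient magnitude |∇z| = √(a² + b²) = √(0.47037 + 0.79000) = 1.12266.
True dip = arctan(1.12266) = 48.31°, dipping toward NE (azimuth ≈ 038°).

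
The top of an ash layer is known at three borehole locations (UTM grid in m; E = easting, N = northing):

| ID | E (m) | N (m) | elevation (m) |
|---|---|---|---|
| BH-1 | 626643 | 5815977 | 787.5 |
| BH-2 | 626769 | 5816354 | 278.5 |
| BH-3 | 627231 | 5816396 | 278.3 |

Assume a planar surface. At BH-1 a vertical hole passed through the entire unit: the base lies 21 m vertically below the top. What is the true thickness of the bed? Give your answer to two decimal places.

12.22 m

Let the plane be z = a·E + b·N + c.
BH-2−BH-1: 126a + 377b = −509;  BH-3−BH-1: 588a + 419b = −509.2.
Solving gives a = 0.12614, b = −1.39229.
|∇z| = √(a²+b²) = 1.39799, so dip δ = arctan(1.39799) = 54.42°.
True thickness = vertical thickness × cos δ = 21 × cos 54.42° = 12.22 m.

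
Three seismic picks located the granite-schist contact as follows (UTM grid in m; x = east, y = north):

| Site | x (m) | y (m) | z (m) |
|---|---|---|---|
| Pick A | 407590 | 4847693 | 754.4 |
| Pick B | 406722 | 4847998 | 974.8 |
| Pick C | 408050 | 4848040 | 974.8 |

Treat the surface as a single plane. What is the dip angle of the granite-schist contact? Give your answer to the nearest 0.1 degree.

33.6°

Let the plane be z = a·x + b·y + c.
Pick B−Pick A: −868a + 305b = 220.4;  Pick C−Pick A: 460a + 347b = 220.4.
Solving gives a = −0.02097, b = 0.66295.
Gradient magnitude |∇z| = √(a² + b²) = √(0.00044 + 0.43951) = 0.66328.
True dip = arctan(0.66328) = 33.6°, dipping toward S (azimuth ≈ 178°).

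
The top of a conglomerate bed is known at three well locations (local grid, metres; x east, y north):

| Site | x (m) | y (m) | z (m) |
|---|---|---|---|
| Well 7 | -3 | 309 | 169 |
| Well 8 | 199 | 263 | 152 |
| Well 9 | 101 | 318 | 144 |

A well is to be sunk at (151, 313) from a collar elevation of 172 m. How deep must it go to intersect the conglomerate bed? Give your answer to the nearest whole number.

Let the plane be z = a·x + b·y + c.
Well 8−Well 7: 202a − 46b = −17;  Well 9−Well 7: 104a + 9b = −25.
Solving gives a = −0.19736, b = −0.49712.
Then c = 169 − a·-3 − b·309 = 322.02.
At (151, 313): z_contact = −29.8 − 155.6 + 322.02 = 136.6 m.
Depth below ground = 172 − 136.6 = 35 m.

35 m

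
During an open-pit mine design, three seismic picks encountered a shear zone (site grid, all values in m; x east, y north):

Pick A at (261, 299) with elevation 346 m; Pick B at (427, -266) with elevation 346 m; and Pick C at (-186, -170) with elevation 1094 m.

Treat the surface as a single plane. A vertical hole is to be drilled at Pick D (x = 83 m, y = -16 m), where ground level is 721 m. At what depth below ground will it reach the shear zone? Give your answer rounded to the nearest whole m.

29 m

Two edge vectors: Pick A→Pick B = (166, -565, 0), Pick A→Pick C = (-447, -469, 748).
Normal n = (Pick A→Pick B) × (Pick A→Pick C) = (-422620, -124168, -330409).
So ∂z/∂x = −n_x/n_z = −1.27908 and ∂z/∂y = −n_y/n_z = −0.37580.
Intercept c from Pick A: 346 + 333.84 + 112.36 = 792.20.
At (83, -16): z_contact = −106.2 + 6.0 + 792.20 = 692.1 m.
Depth below ground = 721 − 692.1 = 29 m.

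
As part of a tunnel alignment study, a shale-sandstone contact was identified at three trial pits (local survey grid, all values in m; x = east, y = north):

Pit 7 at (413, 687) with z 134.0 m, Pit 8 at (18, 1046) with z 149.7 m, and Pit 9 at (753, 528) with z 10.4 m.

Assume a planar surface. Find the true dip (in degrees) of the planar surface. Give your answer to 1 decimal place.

45.5°

Two edge vectors: Pit 7→Pit 8 = (-395, 359, 15.7), Pit 7→Pit 9 = (340, -159, -123.6).
Normal n = (Pit 7→Pit 8) × (Pit 7→Pit 9) = (-41876.1, -43484, -59255).
So ∂z/∂x = −n_x/n_z = −0.70671 and ∂z/∂y = −n_y/n_z = −0.73385.
Gradient magnitude |∇z| = √(a² + b²) = √(0.49944 + 0.53853) = 1.01881.
True dip = arctan(1.01881) = 45.5°, dipping toward NE (azimuth ≈ 044°).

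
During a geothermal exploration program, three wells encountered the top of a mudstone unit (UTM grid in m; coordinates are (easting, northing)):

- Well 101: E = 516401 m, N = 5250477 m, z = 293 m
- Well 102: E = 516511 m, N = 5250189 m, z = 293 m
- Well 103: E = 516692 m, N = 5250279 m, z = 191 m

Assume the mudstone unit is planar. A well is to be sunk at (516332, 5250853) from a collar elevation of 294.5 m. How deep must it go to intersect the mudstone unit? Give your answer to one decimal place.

Two edge vectors: Well 101→Well 102 = (110, -288, 0), Well 101→Well 103 = (291, -198, -102).
Normal n = (Well 101→Well 102) × (Well 101→Well 103) = (29376, 11220, 62028).
So ∂z/∂E = −n_x/n_z = −0.473592571 and ∂z/∂N = −n_y/n_z = −0.180886051.
Intercept c from Well 101: 293 + 244563.68 + 949738.05 = 1194594.73.
At (516332, 5250853): z_contact = −244531.00 − 949806.07 + 1194594.73 = 257.66 m.
Depth below ground = 294.5 − 257.66 = 36.8 m.

36.8 m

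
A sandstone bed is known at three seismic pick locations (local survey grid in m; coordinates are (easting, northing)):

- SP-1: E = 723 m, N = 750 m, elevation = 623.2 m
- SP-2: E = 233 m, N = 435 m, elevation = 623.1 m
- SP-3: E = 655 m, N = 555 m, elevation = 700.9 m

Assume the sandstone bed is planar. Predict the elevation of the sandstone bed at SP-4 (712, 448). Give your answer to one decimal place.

Let the plane be z = a·E + b·N + c.
SP-2−SP-1: −490a − 315b = −0.1;  SP-3−SP-1: −68a − 195b = 77.7.
Solving gives a = 0.33043, b = −0.51369.
Then c = 623.2 − a·723 − b·750 = 769.56.
At (712, 448): z = 235.3 − 230.1 + 769.56 = 774.7 m.

774.7 m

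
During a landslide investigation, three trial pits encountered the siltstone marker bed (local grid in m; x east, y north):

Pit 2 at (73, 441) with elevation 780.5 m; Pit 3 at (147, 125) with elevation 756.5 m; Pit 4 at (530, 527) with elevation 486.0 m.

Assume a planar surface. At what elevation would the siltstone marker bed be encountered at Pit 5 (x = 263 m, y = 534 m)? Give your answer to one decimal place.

654.0 m

Let the plane be z = a·x + b·y + c.
Pit 3−Pit 2: 74a − 316b = −24;  Pit 4−Pit 2: 457a + 86b = −294.5.
Solving gives a = −0.63091, b = −0.07180.
Then c = 780.5 − a·73 − b·441 = 858.22.
At (263, 534): z = −165.9 − 38.3 + 858.22 = 654.0 m.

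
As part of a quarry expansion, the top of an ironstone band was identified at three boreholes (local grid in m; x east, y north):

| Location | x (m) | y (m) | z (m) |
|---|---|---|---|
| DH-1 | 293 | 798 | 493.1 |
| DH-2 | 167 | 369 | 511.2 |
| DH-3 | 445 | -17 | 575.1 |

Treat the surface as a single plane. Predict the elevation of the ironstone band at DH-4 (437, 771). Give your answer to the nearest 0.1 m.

512.7 m

Let the plane be z = a·x + b·y + c.
DH-2−DH-1: −126a − 429b = 18.1;  DH-3−DH-1: 152a − 815b = 82.
Solving gives a = 0.12166, b = −0.07792.
Then c = 493.1 − a·293 − b·798 = 519.64.
At (437, 771): z = 53.2 − 60.1 + 519.64 = 512.7 m.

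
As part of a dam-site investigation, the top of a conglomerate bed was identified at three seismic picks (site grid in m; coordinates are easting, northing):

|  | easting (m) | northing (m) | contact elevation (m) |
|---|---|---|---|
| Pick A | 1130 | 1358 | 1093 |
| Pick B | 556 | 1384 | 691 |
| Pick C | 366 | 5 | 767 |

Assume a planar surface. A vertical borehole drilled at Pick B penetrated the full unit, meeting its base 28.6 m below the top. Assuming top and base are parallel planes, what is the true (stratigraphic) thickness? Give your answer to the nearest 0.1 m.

Let the plane be z = a·easting + b·northing + c.
Pick B−Pick A: −574a + 26b = −402;  Pick C−Pick A: −764a − 1353b = −326.
Solving gives a = 0.69352, b = −0.15067.
|∇z| = √(a²+b²) = 0.70970, so dip δ = arctan(0.70970) = 35.36°.
True thickness = vertical thickness × cos δ = 28.6 × cos 35.36° = 23.3 m.

23.3 m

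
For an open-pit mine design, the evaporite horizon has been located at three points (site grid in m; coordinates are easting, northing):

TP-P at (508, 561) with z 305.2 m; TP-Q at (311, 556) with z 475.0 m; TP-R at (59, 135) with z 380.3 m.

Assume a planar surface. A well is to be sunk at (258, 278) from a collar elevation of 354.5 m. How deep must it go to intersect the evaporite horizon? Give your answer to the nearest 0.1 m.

Let the plane be z = a·easting + b·northing + c.
TP-Q−TP-P: −197a − 5b = 169.8;  TP-R−TP-P: −449a − 426b = 75.1.
Solving gives a = −0.88102, b = 0.75230.
Then c = 305.2 − a·508 − b·561 = 330.72.
At (258, 278): z_contact = −227.30 + 209.14 + 330.72 = 312.56 m.
Depth below ground = 354.5 − 312.56 = 41.9 m.

41.9 m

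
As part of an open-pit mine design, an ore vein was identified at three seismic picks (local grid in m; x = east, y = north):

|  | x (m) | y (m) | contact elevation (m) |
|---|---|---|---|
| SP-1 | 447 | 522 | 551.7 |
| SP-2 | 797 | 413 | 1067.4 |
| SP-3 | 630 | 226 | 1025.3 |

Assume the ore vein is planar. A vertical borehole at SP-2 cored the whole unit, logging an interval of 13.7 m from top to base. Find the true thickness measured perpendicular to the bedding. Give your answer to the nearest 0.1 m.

Two edge vectors: SP-1→SP-2 = (350, -109, 515.7), SP-1→SP-3 = (183, -296, 473.6).
Normal n = (SP-1→SP-2) × (SP-1→SP-3) = (101024.8, -71386.9, -83653).
So ∂z/∂x = −n_x/n_z = 1.20766 and ∂z/∂y = −n_y/n_z = −0.85337.
|∇z| = √(a²+b²) = 1.47875, so dip δ = arctan(1.47875) = 55.93°.
True thickness = vertical thickness × cos δ = 13.7 × cos 55.93° = 7.7 m.

7.7 m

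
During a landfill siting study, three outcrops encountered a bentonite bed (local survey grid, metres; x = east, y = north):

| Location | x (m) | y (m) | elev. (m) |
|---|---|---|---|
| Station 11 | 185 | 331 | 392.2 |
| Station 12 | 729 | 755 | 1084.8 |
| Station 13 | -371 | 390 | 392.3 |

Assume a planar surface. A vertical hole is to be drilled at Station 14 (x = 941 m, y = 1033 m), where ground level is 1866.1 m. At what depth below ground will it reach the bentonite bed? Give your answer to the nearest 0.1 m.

349.2 m

Two edge vectors: Station 11→Station 12 = (544, 424, 692.6), Station 11→Station 13 = (-556, 59, 0.1).
Normal n = (Station 11→Station 12) × (Station 11→Station 13) = (-40821, -385140, 267840).
So ∂z/∂x = −n_x/n_z = 0.152408 and ∂z/∂y = −n_y/n_z = 1.437948.
Intercept c from Station 11: 392.2 − 28.20 − 475.96 = −111.96.
At (941, 1033): z_contact = 143.42 + 1485.40 − 111.96 = 1516.86 m.
Depth below ground = 1866.1 − 1516.86 = 349.2 m.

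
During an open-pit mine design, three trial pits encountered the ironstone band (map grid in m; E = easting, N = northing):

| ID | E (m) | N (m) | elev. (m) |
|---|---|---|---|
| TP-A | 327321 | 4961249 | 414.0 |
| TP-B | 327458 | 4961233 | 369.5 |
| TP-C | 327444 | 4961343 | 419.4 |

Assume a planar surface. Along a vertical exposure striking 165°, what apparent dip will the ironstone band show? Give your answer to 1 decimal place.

25.4°

Let the plane be z = a·E + b·N + c.
TP-B−TP-A: 137a − 16b = −44.5;  TP-C−TP-A: 123a + 94b = 5.4.
Solving gives a = −0.27594, b = 0.41852.
Unit vector along 165° is (sin 165°, cos 165°) = (0.2588, -0.9659).
Slope in that direction = a·(0.2588) + b·(-0.9659) = −0.47567.
Apparent dip = arctan|0.47567| = 25.4° (true dip is 26.6°, so apparent ≤ true as expected).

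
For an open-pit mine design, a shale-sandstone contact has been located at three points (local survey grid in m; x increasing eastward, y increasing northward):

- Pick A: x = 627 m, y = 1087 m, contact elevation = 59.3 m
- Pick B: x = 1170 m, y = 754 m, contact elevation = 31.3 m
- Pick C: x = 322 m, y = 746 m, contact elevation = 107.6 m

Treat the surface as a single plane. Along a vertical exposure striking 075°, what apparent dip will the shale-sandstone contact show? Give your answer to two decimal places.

Let the plane be z = a·x + b·y + c.
Pick B−Pick A: 543a − 333b = −28;  Pick C−Pick A: −305a − 341b = 48.3.
Solving gives a = −0.08939, b = −0.06169.
Unit vector along 075° is (sin 75°, cos 75°) = (0.9659, 0.2588).
Slope in that direction = a·(0.9659) + b·(0.2588) = −0.10231.
Apparent dip = arctan|0.10231| = 5.84° (true dip is 6.2°, so apparent ≤ true as expected).

5.84°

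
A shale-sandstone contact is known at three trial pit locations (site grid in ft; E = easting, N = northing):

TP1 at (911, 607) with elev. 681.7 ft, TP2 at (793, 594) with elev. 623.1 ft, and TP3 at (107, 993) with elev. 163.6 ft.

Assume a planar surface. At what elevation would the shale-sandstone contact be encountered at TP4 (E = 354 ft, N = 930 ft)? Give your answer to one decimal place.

308.9 ft

Let the plane be z = a·E + b·N + c.
TP2−TP1: −118a − 13b = −58.6;  TP3−TP1: −804a + 386b = −518.1.
Solving gives a = 0.52419, b = −0.25038.
Then c = 681.7 − a·911 − b·607 = 356.14.
At (354, 930): z = 185.6 − 232.9 + 356.14 = 308.9 ft.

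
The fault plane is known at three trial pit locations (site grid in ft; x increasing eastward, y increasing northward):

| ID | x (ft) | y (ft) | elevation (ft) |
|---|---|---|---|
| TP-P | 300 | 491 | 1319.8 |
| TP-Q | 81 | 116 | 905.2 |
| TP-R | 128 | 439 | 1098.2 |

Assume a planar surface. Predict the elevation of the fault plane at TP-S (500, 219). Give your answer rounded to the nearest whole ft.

1435 ft

Two edge vectors: TP-P→TP-Q = (-219, -375, -414.6), TP-P→TP-R = (-172, -52, -221.6).
Normal n = (TP-P→TP-Q) × (TP-P→TP-R) = (61540.8, 22780.8, -53112).
So ∂z/∂x = −n_x/n_z = 1.15870 and ∂z/∂y = −n_y/n_z = 0.42892.
Intercept c from TP-P: 1319.8 − 347.61 − 210.60 = 761.59.
At (500, 219): z = 579.3 + 93.9 + 761.59 = 1434.9 ft.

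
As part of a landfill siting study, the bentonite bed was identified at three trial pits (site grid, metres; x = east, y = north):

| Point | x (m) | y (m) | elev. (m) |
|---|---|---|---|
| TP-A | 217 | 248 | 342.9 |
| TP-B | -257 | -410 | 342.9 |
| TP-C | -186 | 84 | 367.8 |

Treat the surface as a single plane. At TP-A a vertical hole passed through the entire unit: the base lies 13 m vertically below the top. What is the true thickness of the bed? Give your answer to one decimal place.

12.9 m

Two edge vectors: TP-A→TP-B = (-474, -658, 0), TP-A→TP-C = (-403, -164, 24.9).
Normal n = (TP-A→TP-B) × (TP-A→TP-C) = (-16384.2, 11802.6, -187438).
So ∂z/∂x = −n_x/n_z = −0.08741 and ∂z/∂y = −n_y/n_z = 0.06297.
|∇z| = √(a²+b²) = 0.10773, so dip δ = arctan(0.10773) = 6.15°.
True thickness = vertical thickness × cos δ = 13 × cos 6.15° = 12.9 m.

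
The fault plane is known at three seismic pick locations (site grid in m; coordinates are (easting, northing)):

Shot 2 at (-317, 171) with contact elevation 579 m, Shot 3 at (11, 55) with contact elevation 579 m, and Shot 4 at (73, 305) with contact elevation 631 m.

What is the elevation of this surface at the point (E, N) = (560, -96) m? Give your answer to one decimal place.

Let the plane be z = a·E + b·N + c.
Shot 3−Shot 2: 328a − 116b = 0;  Shot 4−Shot 2: 390a + 134b = 52.
Solving gives a = 0.06763, b = 0.19123.
Then c = 579 − a·-317 − b·171 = 567.74.
At (560, -96): z = 37.9 − 18.4 + 567.74 = 587.3 m.

587.3 m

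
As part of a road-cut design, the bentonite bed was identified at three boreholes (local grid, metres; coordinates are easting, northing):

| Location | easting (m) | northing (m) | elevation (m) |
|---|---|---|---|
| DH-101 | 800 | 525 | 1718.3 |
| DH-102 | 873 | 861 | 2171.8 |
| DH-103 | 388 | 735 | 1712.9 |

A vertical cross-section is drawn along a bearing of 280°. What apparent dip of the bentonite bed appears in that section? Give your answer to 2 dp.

22.34°

Two edge vectors: DH-101→DH-102 = (73, 336, 453.5), DH-101→DH-103 = (-412, 210, -5.4).
Normal n = (DH-101→DH-102) × (DH-101→DH-103) = (-97049.4, -186447.8, 153762).
So ∂z/∂easting = −n_x/n_z = 0.63117 and ∂z/∂northing = −n_y/n_z = 1.21257.
Unit vector along 280° is (sin 280°, cos 280°) = (-0.9848, 0.1736).
Slope in that direction = a·(-0.9848) + b·(0.1736) = −0.41102.
Apparent dip = arctan|0.41102| = 22.34° (true dip is 53.8°, so apparent ≤ true as expected).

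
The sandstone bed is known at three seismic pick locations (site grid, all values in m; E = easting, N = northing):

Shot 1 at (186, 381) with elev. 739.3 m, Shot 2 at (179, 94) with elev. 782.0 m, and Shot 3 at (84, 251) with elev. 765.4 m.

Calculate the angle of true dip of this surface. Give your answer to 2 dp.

Two edge vectors: Shot 1→Shot 2 = (-7, -287, 42.7), Shot 1→Shot 3 = (-102, -130, 26.1).
Normal n = (Shot 1→Shot 2) × (Shot 1→Shot 3) = (-1939.7, -4172.7, -28364).
So ∂z/∂E = −n_x/n_z = −0.06839 and ∂z/∂N = −n_y/n_z = −0.14711.
Gradient magnitude |∇z| = √(a² + b²) = √(0.00468 + 0.02164) = 0.16223.
True dip = arctan(0.16223) = 9.21°, dipping toward NNE (azimuth ≈ 025°).

9.21°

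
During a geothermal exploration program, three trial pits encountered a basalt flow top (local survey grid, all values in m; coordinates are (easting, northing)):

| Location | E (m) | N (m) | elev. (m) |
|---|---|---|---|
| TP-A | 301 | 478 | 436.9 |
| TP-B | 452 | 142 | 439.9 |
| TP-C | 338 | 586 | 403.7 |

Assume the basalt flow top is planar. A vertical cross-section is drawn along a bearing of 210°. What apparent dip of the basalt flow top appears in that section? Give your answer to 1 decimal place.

Let the plane be z = a·E + b·N + c.
TP-B−TP-A: 151a − 336b = 3;  TP-C−TP-A: 37a + 108b = −33.2.
Solving gives a = −0.37687, b = −0.17830.
Unit vector along 210° is (sin 210°, cos 210°) = (-0.5000, -0.8660).
Slope in that direction = a·(-0.5000) + b·(-0.8660) = 0.34284.
Apparent dip = arctan|0.34284| = 18.9° (true dip is 22.6°, so apparent ≤ true as expected).

18.9°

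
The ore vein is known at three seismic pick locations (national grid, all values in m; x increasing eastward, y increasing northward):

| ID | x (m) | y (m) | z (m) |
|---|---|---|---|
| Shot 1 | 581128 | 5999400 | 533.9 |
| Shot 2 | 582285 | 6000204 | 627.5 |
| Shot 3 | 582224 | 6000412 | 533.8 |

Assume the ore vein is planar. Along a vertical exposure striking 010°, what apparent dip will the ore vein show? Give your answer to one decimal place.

16.3°

Let the plane be z = a·x + b·y + c.
Shot 2−Shot 1: 1157a + 804b = 93.6;  Shot 3−Shot 1: 1096a + 1012b = −0.1.
Solving gives a = 0.32725, b = −0.35451.
Unit vector along 010° is (sin 10°, cos 10°) = (0.1736, 0.9848).
Slope in that direction = a·(0.1736) + b·(0.9848) = −0.29230.
Apparent dip = arctan|0.29230| = 16.3° (true dip is 25.8°, so apparent ≤ true as expected).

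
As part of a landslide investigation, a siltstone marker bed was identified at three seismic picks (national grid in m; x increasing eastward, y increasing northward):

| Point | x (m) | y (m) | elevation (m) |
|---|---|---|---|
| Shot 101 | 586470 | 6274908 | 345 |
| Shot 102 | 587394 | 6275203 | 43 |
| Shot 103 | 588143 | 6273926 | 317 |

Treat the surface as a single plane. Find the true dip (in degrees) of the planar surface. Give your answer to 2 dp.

Two edge vectors: Shot 101→Shot 102 = (924, 295, -302), Shot 101→Shot 103 = (1673, -982, -28).
Normal n = (Shot 101→Shot 102) × (Shot 101→Shot 103) = (-304824, -479374, -1400903).
So ∂z/∂x = −n_x/n_z = −0.21759 and ∂z/∂y = −n_y/n_z = −0.34219.
Gradient magnitude |∇z| = √(a² + b²) = √(0.04735 + 0.11709) = 0.40551.
True dip = arctan(0.40551) = 22.07°, dipping toward NNE (azimuth ≈ 032°).

22.07°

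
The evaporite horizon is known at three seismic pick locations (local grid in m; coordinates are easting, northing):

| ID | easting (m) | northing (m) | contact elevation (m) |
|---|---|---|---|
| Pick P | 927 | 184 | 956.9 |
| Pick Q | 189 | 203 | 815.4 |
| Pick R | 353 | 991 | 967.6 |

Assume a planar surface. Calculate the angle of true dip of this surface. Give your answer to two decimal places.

13.93°

Two edge vectors: Pick P→Pick Q = (-738, 19, -141.5), Pick P→Pick R = (-574, 807, 10.7).
Normal n = (Pick P→Pick Q) × (Pick P→Pick R) = (114393.8, 89117.6, -584660).
So ∂z/∂easting = −n_x/n_z = 0.19566 and ∂z/∂northing = −n_y/n_z = 0.15243.
Gradient magnitude |∇z| = √(a² + b²) = √(0.03828 + 0.02323) = 0.24802.
True dip = arctan(0.24802) = 13.93°, dipping toward SW (azimuth ≈ 232°).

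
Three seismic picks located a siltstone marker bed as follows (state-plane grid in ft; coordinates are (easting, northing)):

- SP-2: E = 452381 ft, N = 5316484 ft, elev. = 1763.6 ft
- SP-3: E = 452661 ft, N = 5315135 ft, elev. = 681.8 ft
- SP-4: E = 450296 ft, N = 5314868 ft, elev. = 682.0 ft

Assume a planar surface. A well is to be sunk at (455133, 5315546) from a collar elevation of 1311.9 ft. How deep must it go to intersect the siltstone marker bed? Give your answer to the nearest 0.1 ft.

526.9 ft

Let the plane be z = a·E + b·N + c.
SP-3−SP-2: 280a − 1349b = −1081.8;  SP-4−SP-2: −2085a − 1616b = −1081.6.
Solving gives a = −0.088544429, b = 0.783548969.
Then c = 1763.6 − a·452381 − b·5316484 = −4123906.14.
At (455133, 5315546): z_contact = −40299.49 + 4164990.59 − 4123906.14 = 784.96 ft.
Depth below ground = 1311.9 − 784.96 = 526.9 ft.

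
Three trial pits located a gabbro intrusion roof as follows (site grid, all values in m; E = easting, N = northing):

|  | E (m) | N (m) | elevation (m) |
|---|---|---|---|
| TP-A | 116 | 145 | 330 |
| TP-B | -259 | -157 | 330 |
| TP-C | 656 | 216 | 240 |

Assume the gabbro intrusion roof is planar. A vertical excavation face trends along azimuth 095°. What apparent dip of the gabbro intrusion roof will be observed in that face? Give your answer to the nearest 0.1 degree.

Two edge vectors: TP-A→TP-B = (-375, -302, 0), TP-A→TP-C = (540, 71, -90).
Normal n = (TP-A→TP-B) × (TP-A→TP-C) = (27180, -33750, 136455).
So ∂z/∂E = −n_x/n_z = −0.19919 and ∂z/∂N = −n_y/n_z = 0.24733.
Unit vector along 095° is (sin 95°, cos 95°) = (0.9962, -0.0872).
Slope in that direction = a·(0.9962) + b·(-0.0872) = −0.21999.
Apparent dip = arctan|0.21999| = 12.4° (true dip is 17.6°, so apparent ≤ true as expected).

12.4°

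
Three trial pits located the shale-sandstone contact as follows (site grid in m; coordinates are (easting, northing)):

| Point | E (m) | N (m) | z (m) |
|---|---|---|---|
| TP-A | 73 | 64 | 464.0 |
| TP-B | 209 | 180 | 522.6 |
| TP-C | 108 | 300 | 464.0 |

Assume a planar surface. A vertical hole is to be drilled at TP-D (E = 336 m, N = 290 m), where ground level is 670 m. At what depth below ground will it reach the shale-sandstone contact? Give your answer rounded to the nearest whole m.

Let the plane be z = a·E + b·N + c.
TP-B−TP-A: 136a + 116b = 58.6;  TP-C−TP-A: 35a + 236b = 0.
Solving gives a = 0.49328, b = −0.07316.
Then c = 464 − a·73 − b·64 = 432.67.
At (336, 290): z_contact = 165.7 − 21.2 + 432.67 = 577.2 m.
Depth below ground = 670 − 577.2 = 93 m.

93 m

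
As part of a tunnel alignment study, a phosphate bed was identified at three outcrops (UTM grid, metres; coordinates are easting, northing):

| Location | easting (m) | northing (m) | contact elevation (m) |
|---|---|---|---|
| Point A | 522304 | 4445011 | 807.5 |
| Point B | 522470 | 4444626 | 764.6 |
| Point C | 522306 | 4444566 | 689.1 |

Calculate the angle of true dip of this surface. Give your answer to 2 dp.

24.26°

Two edge vectors: Point A→Point B = (166, -385, -42.9), Point A→Point C = (2, -445, -118.4).
Normal n = (Point A→Point B) × (Point A→Point C) = (26493.5, 19568.6, -73100).
So ∂z/∂easting = −n_x/n_z = 0.36243 and ∂z/∂northing = −n_y/n_z = 0.26770.
Gradient magnitude |∇z| = √(a² + b²) = √(0.13135 + 0.07166) = 0.45057.
True dip = arctan(0.45057) = 24.26°, dipping toward SW (azimuth ≈ 234°).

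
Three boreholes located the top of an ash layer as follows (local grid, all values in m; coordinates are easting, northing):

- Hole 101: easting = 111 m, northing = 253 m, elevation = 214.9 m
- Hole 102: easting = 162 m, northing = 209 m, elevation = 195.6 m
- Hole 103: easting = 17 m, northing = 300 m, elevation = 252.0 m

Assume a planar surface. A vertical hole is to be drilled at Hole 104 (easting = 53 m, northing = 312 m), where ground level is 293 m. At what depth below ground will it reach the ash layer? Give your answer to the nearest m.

Two edge vectors: Hole 101→Hole 102 = (51, -44, -19.3), Hole 101→Hole 103 = (-94, 47, 37.1).
Normal n = (Hole 101→Hole 102) × (Hole 101→Hole 103) = (-725.3, -77.9, -1739).
So ∂z/∂easting = −n_x/n_z = −0.41708 and ∂z/∂northing = −n_y/n_z = −0.04480.
Intercept c from Hole 101: 214.9 + 46.30 + 11.33 = 272.53.
At (53, 312): z_contact = −22.1 − 14.0 + 272.53 = 236.4 m.
Depth below ground = 293 − 236.4 = 57 m.

57 m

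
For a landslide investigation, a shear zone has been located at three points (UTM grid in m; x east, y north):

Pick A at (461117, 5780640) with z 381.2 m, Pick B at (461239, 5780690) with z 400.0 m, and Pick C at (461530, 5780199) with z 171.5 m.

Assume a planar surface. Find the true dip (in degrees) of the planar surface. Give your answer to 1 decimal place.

24.2°

Let the plane be z = a·x + b·y + c.
Pick B−Pick A: 122a + 50b = 18.8;  Pick C−Pick A: 413a − 441b = −209.7.
Solving gives a = −0.02947, b = 0.44791.
Gradient magnitude |∇z| = √(a² + b²) = √(0.00087 + 0.20062) = 0.44888.
True dip = arctan(0.44888) = 24.2°, dipping toward S (azimuth ≈ 176°).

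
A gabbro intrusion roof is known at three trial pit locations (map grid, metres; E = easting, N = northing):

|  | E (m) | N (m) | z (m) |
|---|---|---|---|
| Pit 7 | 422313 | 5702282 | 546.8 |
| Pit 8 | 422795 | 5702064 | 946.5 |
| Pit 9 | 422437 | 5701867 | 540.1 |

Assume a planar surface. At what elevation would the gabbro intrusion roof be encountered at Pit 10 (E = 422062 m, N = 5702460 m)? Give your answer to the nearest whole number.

Two edge vectors: Pit 7→Pit 8 = (482, -218, 399.7), Pit 7→Pit 9 = (124, -415, -6.7).
Normal n = (Pit 7→Pit 8) × (Pit 7→Pit 9) = (167336.1, 52792.2, -172998).
So ∂z/∂E = −n_x/n_z = 0.96727188 and ∂z/∂N = −n_y/n_z = 0.30516075.
Intercept c from Pit 7: 546.8 − 408491.49 − 1740112.67 = −2148057.36.
At (422062, 5702460): z = 408248.7 + 1740167.0 − 2148057.36 = 358.3 m.

358 m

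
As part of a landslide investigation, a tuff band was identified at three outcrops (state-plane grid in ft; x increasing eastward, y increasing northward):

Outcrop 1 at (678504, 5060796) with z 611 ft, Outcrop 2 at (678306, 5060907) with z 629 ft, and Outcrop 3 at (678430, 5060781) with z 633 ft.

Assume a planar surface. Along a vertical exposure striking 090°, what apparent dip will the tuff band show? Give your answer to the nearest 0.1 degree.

13.6°

Let the plane be z = a·x + b·y + c.
Outcrop 2−Outcrop 1: −198a + 111b = 18;  Outcrop 3−Outcrop 1: −74a − 15b = 22.
Solving gives a = −0.24249, b = −0.27039.
Unit vector along 090° is (sin 90°, cos 90°) = (1.0000, 0.0000).
Slope in that direction = a·(1.0000) + b·(0.0000) = −0.24249.
Apparent dip = arctan|0.24249| = 13.6° (true dip is 20.0°, so apparent ≤ true as expected).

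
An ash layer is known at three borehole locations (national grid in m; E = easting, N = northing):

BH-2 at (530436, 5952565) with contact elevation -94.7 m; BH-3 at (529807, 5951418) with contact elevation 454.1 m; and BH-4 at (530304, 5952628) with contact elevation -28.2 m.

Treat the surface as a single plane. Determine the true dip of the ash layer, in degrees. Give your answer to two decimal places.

31.05°

Two edge vectors: BH-2→BH-3 = (-629, -1147, 548.8), BH-2→BH-4 = (-132, 63, 66.5).
Normal n = (BH-2→BH-3) × (BH-2→BH-4) = (-110849.9, -30613.1, -191031).
So ∂z/∂E = −n_x/n_z = −0.58027 and ∂z/∂N = −n_y/n_z = −0.16025.
Gradient magnitude |∇z| = √(a² + b²) = √(0.33672 + 0.02568) = 0.60199.
True dip = arctan(0.60199) = 31.05°, dipping toward ENE (azimuth ≈ 075°).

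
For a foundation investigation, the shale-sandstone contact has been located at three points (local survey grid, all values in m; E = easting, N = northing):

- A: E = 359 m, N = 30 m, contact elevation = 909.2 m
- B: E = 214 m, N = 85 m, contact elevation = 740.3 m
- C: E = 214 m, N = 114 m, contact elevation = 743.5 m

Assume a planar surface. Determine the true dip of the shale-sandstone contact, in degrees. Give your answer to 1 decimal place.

Let the plane be z = a·E + b·N + c.
B−A: −145a + 55b = −168.9;  C−A: −145a + 84b = −165.7.
Solving gives a = 1.20668, b = 0.11034.
Gradient magnitude |∇z| = √(a² + b²) = √(1.45608 + 0.01218) = 1.21172.
True dip = arctan(1.21172) = 50.5°, dipping toward W (azimuth ≈ 265°).

50.5°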